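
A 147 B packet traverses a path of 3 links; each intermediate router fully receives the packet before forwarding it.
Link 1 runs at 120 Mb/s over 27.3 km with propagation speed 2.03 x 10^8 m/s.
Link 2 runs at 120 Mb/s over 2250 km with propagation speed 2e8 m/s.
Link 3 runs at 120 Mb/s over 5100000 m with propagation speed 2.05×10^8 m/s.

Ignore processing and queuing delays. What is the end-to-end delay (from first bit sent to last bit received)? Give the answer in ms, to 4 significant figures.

36.29 ms

L = 147 × 8 = 1176 bits.
Transmission delay per hop = L/R = 1176/120000000 = 0.0098 ms; 3 hops → 0.0294 ms.
Propagation delays (d/s per hop): 0.134483, 11.25, 24.878 ms; sum = 36.2625 ms.
End-to-end = 36.29 ms.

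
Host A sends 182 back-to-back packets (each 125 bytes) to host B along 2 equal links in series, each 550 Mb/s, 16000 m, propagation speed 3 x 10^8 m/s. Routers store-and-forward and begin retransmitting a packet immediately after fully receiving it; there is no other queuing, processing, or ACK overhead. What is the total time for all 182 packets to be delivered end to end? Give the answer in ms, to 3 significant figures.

0.439 ms

Per-hop transmission t_tx = L/R = 1000/550000000 = 0.00181818 ms.
Per-hop propagation t_prop = 16000/300000000 = 0.0533333 ms.
Pipeline fill: first packet needs 2·t_tx to clear all hops; remaining 181 packets each add one t_tx.
Total = (2+182-1)·t_tx + 2·t_prop = 183·0.00181818 + 2·0.0533333 = 0.439 ms.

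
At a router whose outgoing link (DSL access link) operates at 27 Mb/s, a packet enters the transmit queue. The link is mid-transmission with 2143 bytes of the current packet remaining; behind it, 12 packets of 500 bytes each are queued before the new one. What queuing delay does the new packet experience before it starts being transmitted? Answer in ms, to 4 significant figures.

2.413 ms

Each queued packet: L/R = 4000/27000000 = 0.148148 ms.
12 queued → 1.77778 ms.
Plus remaining 17144 bits of current packet: 0.634963 ms.
Queuing delay = 2.413 ms.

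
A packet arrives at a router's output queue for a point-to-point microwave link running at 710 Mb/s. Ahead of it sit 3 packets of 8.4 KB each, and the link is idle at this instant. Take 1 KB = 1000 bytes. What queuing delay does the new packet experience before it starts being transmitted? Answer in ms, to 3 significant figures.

Each queued packet: L/R = 67200/710000000 = 0.0946479 ms.
3 queued → 0.283944 ms.
Queuing delay = 0.284 ms.

0.284 ms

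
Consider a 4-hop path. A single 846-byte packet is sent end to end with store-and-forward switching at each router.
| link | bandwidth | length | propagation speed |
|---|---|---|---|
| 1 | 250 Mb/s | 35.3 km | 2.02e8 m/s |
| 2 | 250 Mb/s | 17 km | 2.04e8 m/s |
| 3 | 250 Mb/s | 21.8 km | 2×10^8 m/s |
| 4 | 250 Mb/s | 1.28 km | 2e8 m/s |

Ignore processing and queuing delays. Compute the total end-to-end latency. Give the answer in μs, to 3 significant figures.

482 μs

L = 846 × 8 = 6768 bits.
Transmission delay per hop = L/R = 6768/250000000 = 27.072 μs; 4 hops → 108.288 μs.
Propagation delays (d/s per hop): 174.752, 83.3333, 109, 6.4 μs; sum = 373.486 μs.
End-to-end = 482 μs.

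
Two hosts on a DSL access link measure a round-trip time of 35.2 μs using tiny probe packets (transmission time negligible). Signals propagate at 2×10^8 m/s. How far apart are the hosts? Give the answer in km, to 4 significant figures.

One-way propagation = RTT/2 = 17.6 μs.
d = s × t = 200000000 × 1.76e-05 = 3.520 km.

3.520 km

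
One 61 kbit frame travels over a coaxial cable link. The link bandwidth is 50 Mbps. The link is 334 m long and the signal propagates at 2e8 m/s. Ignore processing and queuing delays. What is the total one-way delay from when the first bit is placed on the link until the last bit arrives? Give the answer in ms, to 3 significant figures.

1.22 ms

L = 61000 bits.
Transmission delay = L/R = 61000 / 50000000 = 1.22 ms.
Propagation delay = d/s = 334 m / 200000000 m/s = 0.00167 ms.
Total = 1.22 ms.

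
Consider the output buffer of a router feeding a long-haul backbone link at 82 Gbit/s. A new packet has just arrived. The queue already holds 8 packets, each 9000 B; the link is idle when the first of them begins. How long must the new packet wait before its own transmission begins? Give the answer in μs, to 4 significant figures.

7.024 μs

Each queued packet: L/R = 72000/82000000000 = 0.878049 μs.
8 queued → 7.02439 μs.
Queuing delay = 7.024 μs.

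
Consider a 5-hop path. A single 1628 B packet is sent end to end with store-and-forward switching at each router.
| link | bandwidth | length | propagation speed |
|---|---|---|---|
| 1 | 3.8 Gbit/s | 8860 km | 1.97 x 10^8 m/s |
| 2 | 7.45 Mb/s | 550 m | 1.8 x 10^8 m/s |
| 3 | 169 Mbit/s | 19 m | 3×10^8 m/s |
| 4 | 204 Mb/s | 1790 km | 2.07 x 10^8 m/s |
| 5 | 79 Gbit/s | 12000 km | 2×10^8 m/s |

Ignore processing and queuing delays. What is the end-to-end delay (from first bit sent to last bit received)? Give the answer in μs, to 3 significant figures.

116000 μs

L = 1628 × 8 = 13024 bits.
Transmission delays (L/R per hop): 3.42737, 1748.19, 77.0651, 63.8431, 0.164861 μs; sum = 1892.69 μs.
Propagation delays (d/s per hop): 44974.6, 3.05556, 0.0633333, 8647.34, 60000 μs; sum = 113625 μs.
End-to-end = 116000 μs.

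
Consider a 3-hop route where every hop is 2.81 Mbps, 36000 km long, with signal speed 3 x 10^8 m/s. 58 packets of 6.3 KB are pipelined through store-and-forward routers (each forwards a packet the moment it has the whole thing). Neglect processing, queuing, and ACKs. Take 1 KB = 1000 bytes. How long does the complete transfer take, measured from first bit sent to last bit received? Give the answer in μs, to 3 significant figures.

1440000 μs

Per-hop transmission t_tx = L/R = 50400/2810000 = 17935.9 μs.
Per-hop propagation t_prop = 36000000/300000000 = 120000 μs.
Pipeline fill: first packet needs 3·t_tx to clear all hops; remaining 57 packets each add one t_tx.
Total = (3+58-1)·t_tx + 3·t_prop = 60·17935.9 + 3·120000 = 1440000 μs.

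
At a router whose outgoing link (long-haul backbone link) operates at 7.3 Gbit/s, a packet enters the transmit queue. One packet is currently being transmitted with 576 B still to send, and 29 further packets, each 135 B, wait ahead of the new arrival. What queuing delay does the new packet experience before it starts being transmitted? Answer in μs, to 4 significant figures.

4.922 μs

Each queued packet: L/R = 1080/7300000000 = 0.147945 μs.
29 queued → 4.29041 μs.
Plus remaining 4608 bits of current packet: 0.631233 μs.
Queuing delay = 4.922 μs.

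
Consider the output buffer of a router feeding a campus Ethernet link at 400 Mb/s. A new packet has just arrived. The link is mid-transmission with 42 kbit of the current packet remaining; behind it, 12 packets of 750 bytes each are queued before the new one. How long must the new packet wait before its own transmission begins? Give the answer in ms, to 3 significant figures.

Each queued packet: L/R = 6000/400000000 = 0.015 ms.
12 queued → 0.18 ms.
Plus remaining 42000 bits of current packet: 0.105 ms.
Queuing delay = 0.285 ms.

0.285 ms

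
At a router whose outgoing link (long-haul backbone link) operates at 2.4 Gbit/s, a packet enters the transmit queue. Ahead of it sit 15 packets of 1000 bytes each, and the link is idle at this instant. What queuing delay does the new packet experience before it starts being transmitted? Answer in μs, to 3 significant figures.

Each queued packet: L/R = 8000/2400000000 = 3.33333 μs.
15 queued → 50 μs.
Queuing delay = 50.0 μs.

50.0 μs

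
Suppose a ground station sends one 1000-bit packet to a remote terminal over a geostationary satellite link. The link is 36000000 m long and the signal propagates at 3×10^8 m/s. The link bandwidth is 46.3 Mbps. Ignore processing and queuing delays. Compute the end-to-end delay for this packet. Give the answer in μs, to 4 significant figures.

Transmission delay = L/R = 1000 / 46300000 = 21.5983 μs.
Propagation delay = d/s = 36000000 m / 300000000 m/s = 120000 μs.
Total = 120000 μs.

120000 μs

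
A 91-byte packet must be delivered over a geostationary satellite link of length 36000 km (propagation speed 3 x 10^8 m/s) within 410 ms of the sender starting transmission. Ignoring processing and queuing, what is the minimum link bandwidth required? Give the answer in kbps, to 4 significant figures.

L = 728 bits.
Propagation delay = 36000000 / 300000000 = 120 ms.
Transmission budget = 410 − 120 = 290 ms.
R ≥ L / t_tx = 728 bits / 0.29 s = 2.510 kbps.

2.510 kbps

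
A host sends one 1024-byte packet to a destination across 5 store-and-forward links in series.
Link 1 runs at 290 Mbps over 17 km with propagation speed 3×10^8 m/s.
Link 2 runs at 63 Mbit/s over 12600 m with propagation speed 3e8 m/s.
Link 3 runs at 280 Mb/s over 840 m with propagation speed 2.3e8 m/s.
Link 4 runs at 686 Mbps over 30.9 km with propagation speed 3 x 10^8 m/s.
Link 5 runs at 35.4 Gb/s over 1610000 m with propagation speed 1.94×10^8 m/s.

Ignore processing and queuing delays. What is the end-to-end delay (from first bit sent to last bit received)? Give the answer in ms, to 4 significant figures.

8.704 ms

L = 1024 × 8 = 8192 bits.
Transmission delays (L/R per hop): 0.0282483, 0.130032, 0.0292571, 0.0119417, 0.000231412 ms; sum = 0.19971 ms.
Propagation delays (d/s per hop): 0.0566667, 0.042, 0.00365217, 0.103, 8.29897 ms; sum = 8.50429 ms.
End-to-end = 8.704 ms.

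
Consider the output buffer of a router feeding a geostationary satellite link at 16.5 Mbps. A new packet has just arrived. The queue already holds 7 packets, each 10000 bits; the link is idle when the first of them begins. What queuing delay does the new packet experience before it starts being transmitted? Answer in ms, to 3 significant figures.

4.24 ms

Each queued packet: L/R = 10000/16500000 = 0.606061 ms.
7 queued → 4.24242 ms.
Queuing delay = 4.24 ms.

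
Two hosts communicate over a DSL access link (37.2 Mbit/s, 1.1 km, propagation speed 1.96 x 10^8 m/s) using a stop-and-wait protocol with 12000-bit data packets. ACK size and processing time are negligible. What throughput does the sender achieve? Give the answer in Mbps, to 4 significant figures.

t_tx = L/R = 12000/37200000 = 0.000322581 s.
t_prop = 1100/196000000 = 5.61224e-06 s; RTT = 1.12245e-05 s.
Cycle = t_tx + RTT = 0.000333805 s.
Throughput = L / cycle = 12000 / 0.000333805 = 35.95 Mbps.

35.95 Mbps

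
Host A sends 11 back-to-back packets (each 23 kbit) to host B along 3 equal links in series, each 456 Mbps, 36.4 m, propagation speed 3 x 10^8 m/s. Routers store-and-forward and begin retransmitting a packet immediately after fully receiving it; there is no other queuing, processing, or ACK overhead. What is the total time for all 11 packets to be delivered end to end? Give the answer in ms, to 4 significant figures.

Per-hop transmission t_tx = L/R = 23000/456000000 = 0.0504386 ms.
Per-hop propagation t_prop = 36.4/300000000 = 0.000121333 ms.
Pipeline fill: first packet needs 3·t_tx to clear all hops; remaining 10 packets each add one t_tx.
Total = (3+11-1)·t_tx + 3·t_prop = 13·0.0504386 + 3·0.000121333 = 0.6561 ms.

0.6561 ms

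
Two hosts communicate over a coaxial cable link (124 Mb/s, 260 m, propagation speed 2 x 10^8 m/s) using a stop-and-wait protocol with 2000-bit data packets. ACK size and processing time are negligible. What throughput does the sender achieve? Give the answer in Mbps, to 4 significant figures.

106.8 Mbps

t_tx = L/R = 2000/124000000 = 1.6129e-05 s.
t_prop = 260/200000000 = 1.3e-06 s; RTT = 2.6e-06 s.
Cycle = t_tx + RTT = 1.8729e-05 s.
Throughput = L / cycle = 2000 / 1.8729e-05 = 106.8 Mbps.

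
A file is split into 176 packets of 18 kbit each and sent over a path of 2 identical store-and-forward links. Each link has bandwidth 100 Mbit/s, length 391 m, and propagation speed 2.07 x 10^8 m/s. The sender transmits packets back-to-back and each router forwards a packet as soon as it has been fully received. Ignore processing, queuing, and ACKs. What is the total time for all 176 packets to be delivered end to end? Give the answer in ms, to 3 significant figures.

31.9 ms

Per-hop transmission t_tx = L/R = 18000/100000000 = 0.18 ms.
Per-hop propagation t_prop = 391/2.07e+08 = 0.00188889 ms.
Pipeline fill: first packet needs 2·t_tx to clear all hops; remaining 175 packets each add one t_tx.
Total = (2+176-1)·t_tx + 2·t_prop = 177·0.18 + 2·0.00188889 = 31.9 ms.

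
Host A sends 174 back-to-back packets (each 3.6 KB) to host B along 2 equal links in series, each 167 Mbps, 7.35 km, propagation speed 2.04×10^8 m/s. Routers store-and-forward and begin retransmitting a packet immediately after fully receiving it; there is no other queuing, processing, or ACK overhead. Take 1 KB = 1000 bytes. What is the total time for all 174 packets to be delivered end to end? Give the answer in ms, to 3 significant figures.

30.3 ms

Per-hop transmission t_tx = L/R = 28800/167000000 = 0.172455 ms.
Per-hop propagation t_prop = 7350/204000000 = 0.0360294 ms.
Pipeline fill: first packet needs 2·t_tx to clear all hops; remaining 173 packets each add one t_tx.
Total = (2+174-1)·t_tx + 2·t_prop = 175·0.172455 + 2·0.0360294 = 30.3 ms.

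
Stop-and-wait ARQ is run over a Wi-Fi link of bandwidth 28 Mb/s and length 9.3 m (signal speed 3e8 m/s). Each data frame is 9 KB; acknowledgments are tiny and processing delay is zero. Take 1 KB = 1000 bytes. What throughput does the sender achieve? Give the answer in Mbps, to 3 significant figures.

t_tx = L/R = 72000/28000000 = 0.00257143 s.
t_prop = 9.3/300000000 = 3.1e-08 s; RTT = 6.2e-08 s.
Cycle = t_tx + RTT = 0.00257149 s.
Throughput = L / cycle = 72000 / 0.00257149 = 28.0 Mbps.

28.0 Mbps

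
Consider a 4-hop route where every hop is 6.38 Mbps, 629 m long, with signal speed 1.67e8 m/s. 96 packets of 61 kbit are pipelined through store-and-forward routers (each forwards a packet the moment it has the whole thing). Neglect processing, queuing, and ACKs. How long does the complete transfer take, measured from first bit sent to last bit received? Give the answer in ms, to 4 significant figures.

946.6 ms

Per-hop transmission t_tx = L/R = 61000/6380000 = 9.56113 ms.
Per-hop propagation t_prop = 629/167000000 = 0.00376647 ms.
Pipeline fill: first packet needs 4·t_tx to clear all hops; remaining 95 packets each add one t_tx.
Total = (4+96-1)·t_tx + 4·t_prop = 99·9.56113 + 4·0.00376647 = 946.6 ms.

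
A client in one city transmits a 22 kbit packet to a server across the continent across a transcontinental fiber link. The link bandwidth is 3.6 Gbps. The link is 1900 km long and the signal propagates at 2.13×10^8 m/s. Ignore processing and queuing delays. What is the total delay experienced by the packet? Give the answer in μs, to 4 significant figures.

8926 μs

L = 22000 bits.
Transmission delay = L/R = 22000 / 3600000000 = 6.11111 μs.
Propagation delay = d/s = 1900000 m / 213000000 m/s = 8920.19 μs.
Total = 8926 μs.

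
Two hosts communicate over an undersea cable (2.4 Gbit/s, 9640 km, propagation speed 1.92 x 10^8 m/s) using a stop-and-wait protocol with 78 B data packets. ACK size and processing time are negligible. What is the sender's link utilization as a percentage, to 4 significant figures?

t_tx = L/R = 624/2400000000 = 2.6e-07 s.
t_prop = 9640000/192000000 = 0.0502083 s; RTT = 0.100417 s.
Cycle = t_tx + RTT = 0.100417 s.
Utilization = t_tx / cycle = 2.6e-07/0.100417 = 0.0002589 %.

0.0002589 %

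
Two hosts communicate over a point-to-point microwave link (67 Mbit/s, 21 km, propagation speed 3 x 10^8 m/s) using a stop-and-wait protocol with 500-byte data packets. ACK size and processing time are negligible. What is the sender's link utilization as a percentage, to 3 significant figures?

29.9 %

t_tx = L/R = 4000/67000000 = 5.97015e-05 s.
t_prop = 21000/300000000 = 7e-05 s; RTT = 0.00014 s.
Cycle = t_tx + RTT = 0.000199701 s.
Utilization = t_tx / cycle = 5.97015e-05/0.000199701 = 29.9 %.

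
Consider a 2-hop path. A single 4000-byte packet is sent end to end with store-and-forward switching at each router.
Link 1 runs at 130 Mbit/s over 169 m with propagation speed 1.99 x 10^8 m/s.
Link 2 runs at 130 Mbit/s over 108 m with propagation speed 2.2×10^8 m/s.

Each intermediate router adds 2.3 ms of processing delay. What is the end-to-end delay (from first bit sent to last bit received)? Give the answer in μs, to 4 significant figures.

L = 4000 × 8 = 32000 bits.
Transmission delay per hop = L/R = 32000/130000000 = 246.154 μs; 2 hops → 492.308 μs.
Propagation delays (d/s per hop): 0.849246, 0.490909 μs; sum = 1.34016 μs.
Processing at 1 router(s): 1 × 2.3 ms = 2300 μs.
End-to-end = 2794 μs.

2794 μs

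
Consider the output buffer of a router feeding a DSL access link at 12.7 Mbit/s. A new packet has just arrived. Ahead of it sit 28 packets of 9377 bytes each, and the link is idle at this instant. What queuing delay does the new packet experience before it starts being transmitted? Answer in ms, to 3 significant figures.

165 ms

Each queued packet: L/R = 75016/12700000 = 5.90677 ms.
28 queued → 165.39 ms.
Queuing delay = 165 ms.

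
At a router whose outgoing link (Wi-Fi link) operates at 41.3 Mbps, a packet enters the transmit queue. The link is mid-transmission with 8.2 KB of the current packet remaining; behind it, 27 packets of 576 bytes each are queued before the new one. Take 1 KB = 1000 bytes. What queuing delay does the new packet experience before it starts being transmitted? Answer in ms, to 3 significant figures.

Each queued packet: L/R = 4608/41300000 = 0.111574 ms.
27 queued → 3.01249 ms.
Plus remaining 65600 bits of current packet: 1.58838 ms.
Queuing delay = 4.60 ms.

4.60 ms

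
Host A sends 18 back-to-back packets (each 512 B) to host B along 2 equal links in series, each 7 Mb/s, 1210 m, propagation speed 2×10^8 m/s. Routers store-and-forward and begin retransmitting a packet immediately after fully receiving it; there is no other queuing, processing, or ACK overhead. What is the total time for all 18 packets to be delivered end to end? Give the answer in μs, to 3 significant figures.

Per-hop transmission t_tx = L/R = 4096/7000000 = 585.143 μs.
Per-hop propagation t_prop = 1210/200000000 = 6.05 μs.
Pipeline fill: first packet needs 2·t_tx to clear all hops; remaining 17 packets each add one t_tx.
Total = (2+18-1)·t_tx + 2·t_prop = 19·585.143 + 2·6.05 = 11100 μs.

11100 μs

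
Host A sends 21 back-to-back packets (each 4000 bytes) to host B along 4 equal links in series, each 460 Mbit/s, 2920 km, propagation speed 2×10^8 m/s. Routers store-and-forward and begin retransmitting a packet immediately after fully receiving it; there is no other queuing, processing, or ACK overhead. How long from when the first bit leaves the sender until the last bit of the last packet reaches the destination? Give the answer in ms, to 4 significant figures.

60.07 ms

Per-hop transmission t_tx = L/R = 32000/460000000 = 0.0695652 ms.
Per-hop propagation t_prop = 2920000/200000000 = 14.6 ms.
Pipeline fill: first packet needs 4·t_tx to clear all hops; remaining 20 packets each add one t_tx.
Total = (4+21-1)·t_tx + 4·t_prop = 24·0.0695652 + 4·14.6 = 60.07 ms.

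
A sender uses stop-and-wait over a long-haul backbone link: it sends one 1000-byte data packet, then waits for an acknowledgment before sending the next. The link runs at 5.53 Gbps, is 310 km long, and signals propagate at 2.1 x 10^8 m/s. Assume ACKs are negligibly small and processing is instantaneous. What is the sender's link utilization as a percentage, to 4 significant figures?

0.04898 %

t_tx = L/R = 8000/5530000000 = 1.44665e-06 s.
t_prop = 310000/210000000 = 0.00147619 s; RTT = 0.00295238 s.
Cycle = t_tx + RTT = 0.00295383 s.
Utilization = t_tx / cycle = 1.44665e-06/0.00295383 = 0.04898 %.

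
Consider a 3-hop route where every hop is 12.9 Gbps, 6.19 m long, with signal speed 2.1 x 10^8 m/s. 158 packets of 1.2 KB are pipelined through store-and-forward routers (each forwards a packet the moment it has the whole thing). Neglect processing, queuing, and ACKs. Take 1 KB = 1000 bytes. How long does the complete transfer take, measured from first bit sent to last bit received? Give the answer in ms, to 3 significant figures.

Per-hop transmission t_tx = L/R = 9600/12900000000 = 0.000744186 ms.
Per-hop propagation t_prop = 6.19/210000000 = 2.94762e-05 ms.
Pipeline fill: first packet needs 3·t_tx to clear all hops; remaining 157 packets each add one t_tx.
Total = (3+158-1)·t_tx + 3·t_prop = 160·0.000744186 + 3·2.94762e-05 = 0.119 ms.

0.119 ms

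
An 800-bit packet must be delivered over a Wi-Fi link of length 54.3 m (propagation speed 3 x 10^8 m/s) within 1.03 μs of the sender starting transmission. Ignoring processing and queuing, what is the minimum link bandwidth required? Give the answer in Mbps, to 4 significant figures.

942.3 Mbps

Propagation delay = 54.3 / 300000000 = 0.181 μs.
Transmission budget = 1.03 − 0.181 = 0.849 μs.
R ≥ L / t_tx = 800 bits / 8.49e-07 s = 942.3 Mbps.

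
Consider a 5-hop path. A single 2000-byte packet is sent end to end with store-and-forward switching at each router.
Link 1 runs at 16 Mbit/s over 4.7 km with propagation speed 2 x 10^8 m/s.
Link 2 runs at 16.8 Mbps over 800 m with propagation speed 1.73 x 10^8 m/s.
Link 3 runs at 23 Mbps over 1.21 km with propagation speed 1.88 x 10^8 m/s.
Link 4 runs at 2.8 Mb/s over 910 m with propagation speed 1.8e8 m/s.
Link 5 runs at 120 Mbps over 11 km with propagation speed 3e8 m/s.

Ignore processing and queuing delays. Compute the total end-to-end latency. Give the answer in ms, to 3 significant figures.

L = 2000 × 8 = 16000 bits.
Transmission delays (L/R per hop): 1, 0.952381, 0.695652, 5.71429, 0.133333 ms; sum = 8.49565 ms.
Propagation delays (d/s per hop): 0.0235, 0.00462428, 0.00643617, 0.00505556, 0.0366667 ms; sum = 0.0762827 ms.
End-to-end = 8.57 ms.

8.57 ms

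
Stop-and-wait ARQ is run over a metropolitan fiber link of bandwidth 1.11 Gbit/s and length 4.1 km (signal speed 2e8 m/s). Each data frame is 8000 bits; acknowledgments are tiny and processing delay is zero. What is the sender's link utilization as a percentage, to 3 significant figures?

15.0 %

t_tx = L/R = 8000/1110000000 = 7.20721e-06 s.
t_prop = 4100/200000000 = 2.05e-05 s; RTT = 4.1e-05 s.
Cycle = t_tx + RTT = 4.82072e-05 s.
Utilization = t_tx / cycle = 7.20721e-06/4.82072e-05 = 15.0 %.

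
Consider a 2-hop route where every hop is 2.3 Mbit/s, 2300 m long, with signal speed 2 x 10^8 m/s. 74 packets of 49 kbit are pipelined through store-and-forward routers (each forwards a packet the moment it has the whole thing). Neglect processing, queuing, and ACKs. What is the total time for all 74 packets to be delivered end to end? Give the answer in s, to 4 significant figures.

Per-hop transmission t_tx = L/R = 49000/2300000 = 0.0213043 s.
Per-hop propagation t_prop = 2300/200000000 = 1.15e-05 s.
Pipeline fill: first packet needs 2·t_tx to clear all hops; remaining 73 packets each add one t_tx.
Total = (2+74-1)·t_tx + 2·t_prop = 75·0.0213043 + 2·1.15e-05 = 1.598 s.

1.598 s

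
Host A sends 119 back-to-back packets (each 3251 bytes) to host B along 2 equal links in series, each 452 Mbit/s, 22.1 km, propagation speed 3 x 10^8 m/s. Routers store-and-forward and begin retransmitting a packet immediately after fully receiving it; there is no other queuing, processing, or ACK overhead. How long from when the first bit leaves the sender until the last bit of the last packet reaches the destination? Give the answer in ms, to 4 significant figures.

7.052 ms

Per-hop transmission t_tx = L/R = 26008/452000000 = 0.0575398 ms.
Per-hop propagation t_prop = 22100/300000000 = 0.0736667 ms.
Pipeline fill: first packet needs 2·t_tx to clear all hops; remaining 118 packets each add one t_tx.
Total = (2+119-1)·t_tx + 2·t_prop = 120·0.0575398 + 2·0.0736667 = 7.052 ms.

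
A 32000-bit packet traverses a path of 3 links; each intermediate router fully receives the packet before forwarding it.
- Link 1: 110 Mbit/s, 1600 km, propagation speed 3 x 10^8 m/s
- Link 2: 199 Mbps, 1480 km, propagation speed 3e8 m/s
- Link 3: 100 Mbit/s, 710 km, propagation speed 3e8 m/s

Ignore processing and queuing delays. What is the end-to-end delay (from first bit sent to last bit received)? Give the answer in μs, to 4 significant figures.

13410 μs

Transmission delays (L/R per hop): 290.909, 160.804, 320 μs; sum = 771.713 μs.
Propagation delays (d/s per hop): 5333.33, 4933.33, 2366.67 μs; sum = 12633.3 μs.
End-to-end = 13410 μs.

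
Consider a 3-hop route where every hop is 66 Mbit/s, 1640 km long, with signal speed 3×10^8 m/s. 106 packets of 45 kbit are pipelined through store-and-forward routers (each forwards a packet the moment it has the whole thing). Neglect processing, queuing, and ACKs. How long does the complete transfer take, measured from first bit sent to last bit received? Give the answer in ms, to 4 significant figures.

Per-hop transmission t_tx = L/R = 45000/66000000 = 0.681818 ms.
Per-hop propagation t_prop = 1640000/300000000 = 5.46667 ms.
Pipeline fill: first packet needs 3·t_tx to clear all hops; remaining 105 packets each add one t_tx.
Total = (3+106-1)·t_tx + 3·t_prop = 108·0.681818 + 3·5.46667 = 90.04 ms.

90.04 ms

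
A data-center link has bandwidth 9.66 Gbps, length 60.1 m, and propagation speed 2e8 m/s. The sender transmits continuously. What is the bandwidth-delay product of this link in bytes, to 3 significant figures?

363 bytes

Propagation delay = 60.1 / 200000000 = 3.005e-07 s.
BDP = R × t_prop = 9660000000 × 3.005e-07 = 2902.83 bits.
In bytes: 2902.83/8 = 363 bytes.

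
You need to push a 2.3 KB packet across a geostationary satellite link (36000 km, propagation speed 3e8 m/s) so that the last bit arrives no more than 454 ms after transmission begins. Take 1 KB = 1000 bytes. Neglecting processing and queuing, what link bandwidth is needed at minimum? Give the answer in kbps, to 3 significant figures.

55.1 kbps

L = 18400 bits.
Propagation delay = 36000000 / 300000000 = 120 ms.
Transmission budget = 454 − 120 = 334 ms.
R ≥ L / t_tx = 18400 bits / 0.334 s = 55.1 kbps.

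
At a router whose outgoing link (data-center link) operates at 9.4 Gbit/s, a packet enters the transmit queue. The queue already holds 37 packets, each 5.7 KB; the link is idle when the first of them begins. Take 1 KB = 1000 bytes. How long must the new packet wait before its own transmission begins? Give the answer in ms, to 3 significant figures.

Each queued packet: L/R = 45600/9400000000 = 0.00485106 ms.
37 queued → 0.179489 ms.
Queuing delay = 0.179 ms.

0.179 ms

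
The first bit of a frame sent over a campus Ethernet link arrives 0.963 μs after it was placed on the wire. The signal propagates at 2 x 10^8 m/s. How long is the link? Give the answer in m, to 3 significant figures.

193 m

d = s × t_prop = 200000000 × 9.63e-07 = 193 m.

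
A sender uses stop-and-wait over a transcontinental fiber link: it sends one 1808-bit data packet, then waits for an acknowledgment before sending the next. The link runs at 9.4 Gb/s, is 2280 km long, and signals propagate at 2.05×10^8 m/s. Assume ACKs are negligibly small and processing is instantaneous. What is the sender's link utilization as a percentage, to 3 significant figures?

t_tx = L/R = 1808/9400000000 = 1.9234e-07 s.
t_prop = 2280000/2.05e+08 = 0.011122 s; RTT = 0.0222439 s.
Cycle = t_tx + RTT = 0.0222441 s.
Utilization = t_tx / cycle = 1.9234e-07/0.0222441 = 0.000865 %.

0.000865 %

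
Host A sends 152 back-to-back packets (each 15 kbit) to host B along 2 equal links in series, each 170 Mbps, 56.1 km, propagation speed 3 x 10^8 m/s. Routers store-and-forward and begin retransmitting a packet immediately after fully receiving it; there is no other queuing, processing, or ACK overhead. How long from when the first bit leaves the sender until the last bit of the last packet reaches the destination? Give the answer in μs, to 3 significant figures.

Per-hop transmission t_tx = L/R = 15000/170000000 = 88.2353 μs.
Per-hop propagation t_prop = 56100/300000000 = 187 μs.
Pipeline fill: first packet needs 2·t_tx to clear all hops; remaining 151 packets each add one t_tx.
Total = (2+152-1)·t_tx + 2·t_prop = 153·88.2353 + 2·187 = 13900 μs.

13900 μs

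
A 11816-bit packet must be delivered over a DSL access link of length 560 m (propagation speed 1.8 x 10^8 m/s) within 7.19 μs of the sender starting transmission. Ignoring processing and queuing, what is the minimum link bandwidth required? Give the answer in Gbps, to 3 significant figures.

Propagation delay = 560 / 180000000 = 3.11111 μs.
Transmission budget = 7.19 − 3.11111 = 4.07889 μs.
R ≥ L / t_tx = 11816 bits / 4.07889e-06 s = 2.90 Gbps.

2.90 Gbps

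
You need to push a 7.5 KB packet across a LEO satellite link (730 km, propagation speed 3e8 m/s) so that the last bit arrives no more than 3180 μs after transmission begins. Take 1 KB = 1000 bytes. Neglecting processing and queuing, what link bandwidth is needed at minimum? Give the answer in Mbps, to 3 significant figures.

L = 60000 bits.
Propagation delay = 730000 / 300000000 = 2433.33 μs.
Transmission budget = 3180 − 2433.33 = 746.667 μs.
R ≥ L / t_tx = 60000 bits / 0.000746667 s = 80.4 Mbps.

80.4 Mbps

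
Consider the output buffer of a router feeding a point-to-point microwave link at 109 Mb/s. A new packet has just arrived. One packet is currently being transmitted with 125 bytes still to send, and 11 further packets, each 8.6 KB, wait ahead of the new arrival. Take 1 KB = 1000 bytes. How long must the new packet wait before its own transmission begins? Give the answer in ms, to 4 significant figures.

Each queued packet: L/R = 68800/109000000 = 0.631193 ms.
11 queued → 6.94312 ms.
Plus remaining 1000 bits of current packet: 0.00917431 ms.
Queuing delay = 6.952 ms.

6.952 ms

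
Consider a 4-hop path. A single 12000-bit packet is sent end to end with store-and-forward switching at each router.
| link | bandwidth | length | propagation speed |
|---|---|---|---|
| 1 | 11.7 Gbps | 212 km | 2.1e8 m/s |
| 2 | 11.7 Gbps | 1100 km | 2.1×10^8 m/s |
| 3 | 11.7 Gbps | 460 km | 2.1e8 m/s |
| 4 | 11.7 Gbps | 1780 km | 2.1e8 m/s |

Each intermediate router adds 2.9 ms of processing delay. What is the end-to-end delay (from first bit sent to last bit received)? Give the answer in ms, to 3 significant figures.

25.6 ms

Transmission delay per hop = L/R = 12000/11700000000 = 0.00102564 ms; 4 hops → 0.00410256 ms.
Propagation delays (d/s per hop): 1.00952, 5.2381, 2.19048, 8.47619 ms; sum = 16.9143 ms.
Processing at 3 router(s): 3 × 2.9 ms = 8.7 ms.
End-to-end = 25.6 ms.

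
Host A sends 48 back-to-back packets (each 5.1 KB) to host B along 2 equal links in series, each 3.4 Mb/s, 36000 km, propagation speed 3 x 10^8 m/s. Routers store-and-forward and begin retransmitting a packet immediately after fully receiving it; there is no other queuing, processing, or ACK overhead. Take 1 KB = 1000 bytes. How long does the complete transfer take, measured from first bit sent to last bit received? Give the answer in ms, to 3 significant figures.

828 ms

Per-hop transmission t_tx = L/R = 40800/3400000 = 12 ms.
Per-hop propagation t_prop = 36000000/300000000 = 120 ms.
Pipeline fill: first packet needs 2·t_tx to clear all hops; remaining 47 packets each add one t_tx.
Total = (2+48-1)·t_tx + 2·t_prop = 49·12 + 2·120 = 828 ms.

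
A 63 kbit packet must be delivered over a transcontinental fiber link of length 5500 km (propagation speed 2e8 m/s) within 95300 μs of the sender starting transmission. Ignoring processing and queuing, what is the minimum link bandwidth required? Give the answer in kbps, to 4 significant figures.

929.2 kbps

Propagation delay = 5500000 / 200000000 = 27500 μs.
Transmission budget = 95300 − 27500 = 67800 μs.
R ≥ L / t_tx = 63000 bits / 0.0678 s = 929.2 kbps.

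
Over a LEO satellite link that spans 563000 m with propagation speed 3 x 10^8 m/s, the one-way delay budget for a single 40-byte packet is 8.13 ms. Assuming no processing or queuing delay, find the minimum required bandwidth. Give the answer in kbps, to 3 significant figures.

51.2 kbps

L = 320 bits.
Propagation delay = 563000 / 300000000 = 1.87667 ms.
Transmission budget = 8.13 − 1.87667 = 6.25333 ms.
R ≥ L / t_tx = 320 bits / 0.00625333 s = 51.2 kbps.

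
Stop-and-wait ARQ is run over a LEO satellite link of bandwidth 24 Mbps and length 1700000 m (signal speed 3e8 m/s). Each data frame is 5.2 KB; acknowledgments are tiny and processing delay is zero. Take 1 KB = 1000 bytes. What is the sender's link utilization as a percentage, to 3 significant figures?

t_tx = L/R = 41600/24000000 = 0.00173333 s.
t_prop = 1700000/300000000 = 0.00566667 s; RTT = 0.0113333 s.
Cycle = t_tx + RTT = 0.0130667 s.
Utilization = t_tx / cycle = 0.00173333/0.0130667 = 13.3 %.

13.3 %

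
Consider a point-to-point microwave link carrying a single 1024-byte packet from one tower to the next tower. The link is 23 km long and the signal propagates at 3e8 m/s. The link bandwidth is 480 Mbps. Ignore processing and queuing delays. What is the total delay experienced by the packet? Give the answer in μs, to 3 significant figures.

L = 1024 × 8 = 8192 bits.
Transmission delay = L/R = 8192 / 480000000 = 17.0667 μs.
Propagation delay = d/s = 23000 m / 300000000 m/s = 76.6667 μs.
Total = 93.7 μs.

93.7 μs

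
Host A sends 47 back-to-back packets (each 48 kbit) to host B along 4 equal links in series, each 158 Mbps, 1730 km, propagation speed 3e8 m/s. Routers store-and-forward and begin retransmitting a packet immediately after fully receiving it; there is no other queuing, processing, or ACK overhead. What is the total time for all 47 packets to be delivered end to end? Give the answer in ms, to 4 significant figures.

Per-hop transmission t_tx = L/R = 48000/158000000 = 0.303797 ms.
Per-hop propagation t_prop = 1730000/300000000 = 5.76667 ms.
Pipeline fill: first packet needs 4·t_tx to clear all hops; remaining 46 packets each add one t_tx.
Total = (4+47-1)·t_tx + 4·t_prop = 50·0.303797 + 4·5.76667 = 38.26 ms.

38.26 ms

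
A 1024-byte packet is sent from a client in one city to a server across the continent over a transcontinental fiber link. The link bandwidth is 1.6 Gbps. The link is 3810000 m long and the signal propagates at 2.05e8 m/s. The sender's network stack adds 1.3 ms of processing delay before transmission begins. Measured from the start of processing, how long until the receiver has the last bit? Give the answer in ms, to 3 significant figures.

19.9 ms

L = 1024 × 8 = 8192 bits.
Transmission delay = L/R = 8192 / 1600000000 = 0.00512 ms.
Propagation delay = d/s = 3810000 m / 2.05e+08 m/s = 18.5854 ms.
Plus processing delay 1.3 ms = 1.3 ms.
Total = 19.9 ms.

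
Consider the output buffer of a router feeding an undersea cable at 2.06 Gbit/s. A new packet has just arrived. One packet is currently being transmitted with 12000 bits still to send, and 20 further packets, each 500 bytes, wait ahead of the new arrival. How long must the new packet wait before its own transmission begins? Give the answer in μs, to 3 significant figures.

Each queued packet: L/R = 4000/2060000000 = 1.94175 μs.
20 queued → 38.835 μs.
Plus remaining 12000 bits of current packet: 5.82524 μs.
Queuing delay = 44.7 μs.

44.7 μs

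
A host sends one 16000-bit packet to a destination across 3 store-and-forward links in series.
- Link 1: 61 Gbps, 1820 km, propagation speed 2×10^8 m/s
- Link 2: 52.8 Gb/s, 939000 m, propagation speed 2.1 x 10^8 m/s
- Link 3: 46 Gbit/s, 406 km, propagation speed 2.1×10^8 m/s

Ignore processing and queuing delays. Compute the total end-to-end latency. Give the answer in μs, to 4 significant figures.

15510 μs

Transmission delays (L/R per hop): 0.262295, 0.30303, 0.347826 μs; sum = 0.913151 μs.
Propagation delays (d/s per hop): 9100, 4471.43, 1933.33 μs; sum = 15504.8 μs.
End-to-end = 15510 μs.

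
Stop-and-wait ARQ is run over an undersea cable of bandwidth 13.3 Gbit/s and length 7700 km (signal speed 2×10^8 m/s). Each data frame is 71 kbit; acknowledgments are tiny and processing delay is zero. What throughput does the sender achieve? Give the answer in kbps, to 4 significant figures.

922.0 kbps

t_tx = L/R = 71000/13300000000 = 5.33835e-06 s.
t_prop = 7700000/200000000 = 0.0385 s; RTT = 0.077 s.
Cycle = t_tx + RTT = 0.0770053 s.
Throughput = L / cycle = 71000 / 0.0770053 = 922.0 kbps.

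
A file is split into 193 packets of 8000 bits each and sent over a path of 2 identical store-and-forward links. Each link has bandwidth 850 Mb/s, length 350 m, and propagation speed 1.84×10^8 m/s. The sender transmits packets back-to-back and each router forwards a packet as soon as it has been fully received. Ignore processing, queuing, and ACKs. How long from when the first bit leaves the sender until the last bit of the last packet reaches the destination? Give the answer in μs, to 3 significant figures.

Per-hop transmission t_tx = L/R = 8000/850000000 = 9.41176 μs.
Per-hop propagation t_prop = 350/184000000 = 1.90217 μs.
Pipeline fill: first packet needs 2·t_tx to clear all hops; remaining 192 packets each add one t_tx.
Total = (2+193-1)·t_tx + 2·t_prop = 194·9.41176 + 2·1.90217 = 1830 μs.

1830 μs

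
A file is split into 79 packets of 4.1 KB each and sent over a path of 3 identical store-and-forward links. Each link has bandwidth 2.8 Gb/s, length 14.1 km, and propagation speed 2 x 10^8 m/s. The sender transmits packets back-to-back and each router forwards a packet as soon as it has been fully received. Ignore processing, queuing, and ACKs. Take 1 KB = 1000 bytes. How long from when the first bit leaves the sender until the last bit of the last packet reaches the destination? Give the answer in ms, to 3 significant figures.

Per-hop transmission t_tx = L/R = 32800/2800000000 = 0.0117143 ms.
Per-hop propagation t_prop = 14100/200000000 = 0.0705 ms.
Pipeline fill: first packet needs 3·t_tx to clear all hops; remaining 78 packets each add one t_tx.
Total = (3+79-1)·t_tx + 3·t_prop = 81·0.0117143 + 3·0.0705 = 1.16 ms.

1.16 ms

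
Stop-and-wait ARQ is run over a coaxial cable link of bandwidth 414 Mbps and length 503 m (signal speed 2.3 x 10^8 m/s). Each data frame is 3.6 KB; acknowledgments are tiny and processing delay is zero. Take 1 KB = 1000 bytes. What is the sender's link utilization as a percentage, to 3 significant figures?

t_tx = L/R = 28800/414000000 = 6.95652e-05 s.
t_prop = 503/2.3e+08 = 2.18696e-06 s; RTT = 4.37391e-06 s.
Cycle = t_tx + RTT = 7.39391e-05 s.
Utilization = t_tx / cycle = 6.95652e-05/7.39391e-05 = 94.1 %.

94.1 %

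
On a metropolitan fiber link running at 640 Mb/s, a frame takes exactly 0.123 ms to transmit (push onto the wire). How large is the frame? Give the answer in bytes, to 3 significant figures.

9840 bytes

L = R × t_tx = 640000000 b/s × 0.000123 s = 78720 bits.
In bytes: 78720 / 8 = 9840 bytes.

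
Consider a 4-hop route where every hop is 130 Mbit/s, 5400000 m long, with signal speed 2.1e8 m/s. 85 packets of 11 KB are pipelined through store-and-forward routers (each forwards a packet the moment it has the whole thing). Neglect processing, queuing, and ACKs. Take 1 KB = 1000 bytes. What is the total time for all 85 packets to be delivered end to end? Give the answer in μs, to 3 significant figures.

162000 μs

Per-hop transmission t_tx = L/R = 88000/130000000 = 676.923 μs.
Per-hop propagation t_prop = 5400000/210000000 = 25714.3 μs.
Pipeline fill: first packet needs 4·t_tx to clear all hops; remaining 84 packets each add one t_tx.
Total = (4+85-1)·t_tx + 4·t_prop = 88·676.923 + 4·25714.3 = 162000 μs.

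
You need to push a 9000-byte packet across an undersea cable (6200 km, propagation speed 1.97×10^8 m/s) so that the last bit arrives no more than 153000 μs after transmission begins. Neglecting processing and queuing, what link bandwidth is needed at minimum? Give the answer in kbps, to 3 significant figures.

L = 72000 bits.
Propagation delay = 6200000 / 197000000 = 31472.1 μs.
Transmission budget = 153000 − 31472.1 = 121528 μs.
R ≥ L / t_tx = 72000 bits / 0.121528 s = 592 kbps.

592 kbps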